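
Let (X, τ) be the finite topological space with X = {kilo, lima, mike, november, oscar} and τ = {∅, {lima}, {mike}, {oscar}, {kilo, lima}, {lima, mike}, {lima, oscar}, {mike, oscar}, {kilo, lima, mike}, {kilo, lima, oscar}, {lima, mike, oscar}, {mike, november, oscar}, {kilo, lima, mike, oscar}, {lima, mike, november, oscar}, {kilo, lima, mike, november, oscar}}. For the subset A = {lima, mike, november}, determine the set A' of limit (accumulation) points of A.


A' = {kilo, november}

For each x ∈ X, list the open sets U ∈ τ with x ∈ U, then check whether U ∩ (A ∖ {x}) ≠ ∅ for every such U.
  x = kilo: opens ∋ x are {kilo, lima}, {kilo, lima, mike}, {kilo, lima, oscar}, {kilo, lima, mike, oscar}, {kilo, lima, mike, november, oscar}; each meets A ∖ {kilo}, so x IS a limit point.
  x = lima: open {lima} ∋ x has {lima} ∩ (A ∖ {lima}) = ∅, so x is NOT a limit point.
  x = mike: open {mike} ∋ x has {mike} ∩ (A ∖ {mike}) = ∅, so x is NOT a limit point.
  x = november: opens ∋ x are {mike, november, oscar}, {lima, mike, november, oscar}, {kilo, lima, mike, november, oscar}; each meets A ∖ {november}, so x IS a limit point.
  x = oscar: open {oscar} ∋ x has {oscar} ∩ (A ∖ {oscar}) = ∅, so x is NOT a limit point.
Collecting: A' = {kilo, november}.


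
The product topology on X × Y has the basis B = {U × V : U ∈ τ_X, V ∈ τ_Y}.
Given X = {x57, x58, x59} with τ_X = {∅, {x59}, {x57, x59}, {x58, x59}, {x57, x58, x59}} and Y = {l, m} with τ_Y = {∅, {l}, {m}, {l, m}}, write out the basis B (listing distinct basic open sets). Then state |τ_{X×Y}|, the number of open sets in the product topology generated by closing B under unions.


Basis B = {∅ × ∅, {x59} × {l}, {x59} × {m}, {x57, x59} × {l}, {x57, x59} × {m}, {x58, x59} × {l}, {x58, x59} × {m}, {x59} × {l, m}, {x57, x58, x59} × {l}, {x57, x58, x59} × {m}, {x57, x59} × {l, m}, {x58, x59} × {l, m}, {x57, x58, x59} × {l, m}}; |τ_{X×Y}| = 25.

Enumerate products U × V with U ∈ τ_X, V ∈ τ_Y (deduplicated):
  ∅ × ∅ = {} (∅)
  {x59} × {l} = {(x59,l)}
  {x59} × {m} = {(x59,m)}
  {x57, x59} × {l} = {(x57,l), (x59,l)}
  {x57, x59} × {m} = {(x57,m), (x59,m)}
  {x58, x59} × {l} = {(x58,l), (x59,l)}
  {x58, x59} × {m} = {(x58,m), (x59,m)}
  {x59} × {l, m} = {(x59,l), (x59,m)}
  {x57, x58, x59} × {l} = {(x57,l), (x58,l), (x59,l)}
  {x57, x58, x59} × {m} = {(x57,m), (x58,m), (x59,m)}
  {x57, x59} × {l, m} = {(x57,l), (x57,m), (x59,l), (x59,m)}
  {x58, x59} × {l, m} = {(x58,l), (x58,m), (x59,l), (x59,m)}
  {x57, x58, x59} × {l, m} = {(x57,l), (x57,m), (x58,l), (x58,m), (x59,l), (x59,m)}
These 13 distinct sets form the basis B.
Close under arbitrary unions to get τ_{X×Y}; counting gives |τ_{X×Y}| = 25.


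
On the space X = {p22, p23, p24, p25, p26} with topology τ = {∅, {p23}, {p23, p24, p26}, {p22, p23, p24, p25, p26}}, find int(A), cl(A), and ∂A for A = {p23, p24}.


int(A) = {p23}, cl(A) = {p22, p23, p24, p25, p26}, ∂A = {p22, p24, p25, p26}.

Closed sets in (X, τ) are complements of opens:
  closed(X, τ) = {∅, {p22, p25}, {p22, p24, p25, p26}, {p22, p23, p24, p25, p26}}.
int(A) = ⋃ {U ∈ τ : U ⊆ A}. Opens contained in A: ∅, {p23}.
Taking the union of these: int(A) = {p23}.
cl(A) = ⋂ {C closed : A ⊆ C}. Closed sets containing A: {p22, p23, p24, p25, p26}.
Intersecting these: cl(A) = {p22, p23, p24, p25, p26}.
∂A = cl(A) ∖ int(A) = {p22, p23, p24, p25, p26} ∖ {p23} = {p22, p24, p25, p26}.


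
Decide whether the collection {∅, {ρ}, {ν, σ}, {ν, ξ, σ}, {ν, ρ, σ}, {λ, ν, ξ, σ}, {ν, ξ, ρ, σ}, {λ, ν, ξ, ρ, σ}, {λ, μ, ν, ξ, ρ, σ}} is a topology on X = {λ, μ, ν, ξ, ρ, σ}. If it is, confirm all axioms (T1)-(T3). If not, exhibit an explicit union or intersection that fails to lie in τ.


τ IS a topology on X.

Axiom (T1): ∅ ∈ τ? Yes; X ∈ τ? Yes.
Axiom (T2/T3): check pairwise unions and intersections of members of τ.
All pairwise intersections and unions checked — each lies in τ. Therefore τ satisfies (T1), (T2), (T3): it IS a topology on X.


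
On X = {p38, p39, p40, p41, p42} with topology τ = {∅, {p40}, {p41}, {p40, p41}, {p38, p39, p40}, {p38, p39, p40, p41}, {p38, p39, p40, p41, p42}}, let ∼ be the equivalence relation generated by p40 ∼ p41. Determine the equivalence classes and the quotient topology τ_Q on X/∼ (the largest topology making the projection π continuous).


X/∼ = {[p38], [p39], [p40=p41], [p42]}; |τ_Q| = 4.

Equivalence classes: [p38], [p39], [p40=p41], [p42].
Quotient map π: X → X/∼ sends p38 ↦ [p38], p39 ↦ [p39], p40 ↦ [p40=p41], p41 ↦ [p40=p41], p42 ↦ [p42].
For each subset V ⊆ X/∼, compute π^{-1}(V) ⊆ X and check whether π^{-1}(V) ∈ τ. V is open in τ_Q iff π^{-1}(V) ∈ τ.
  V = {}: π^{-1}(V) = ∅ ∈ τ ✓.
  V = {[p38]}: π^{-1}(V) = {p38} ∉ τ ✗.
  V = {[p39]}: π^{-1}(V) = {p39} ∉ τ ✗.
  V = {[p38], [p39]}: π^{-1}(V) = {p38, p39} ∉ τ ✗.
  V = {[p40=p41]}: π^{-1}(V) = {p40, p41} ∈ τ ✓.
  V = {[p38], [p40=p41]}: π^{-1}(V) = {p38, p40, p41} ∉ τ ✗.
  V = {[p39], [p40=p41]}: π^{-1}(V) = {p39, p40, p41} ∉ τ ✗.
  V = {[p38], [p39], [p40=p41]}: π^{-1}(V) = {p38, p39, p40, p41} ∈ τ ✓.
  V = {[p42]}: π^{-1}(V) = {p42} ∉ τ ✗.
  V = {[p38], [p42]}: π^{-1}(V) = {p38, p42} ∉ τ ✗.
  V = {[p39], [p42]}: π^{-1}(V) = {p39, p42} ∉ τ ✗.
  V = {[p38], [p39], [p42]}: π^{-1}(V) = {p38, p39, p42} ∉ τ ✗.
  V = {[p40=p41], [p42]}: π^{-1}(V) = {p40, p41, p42} ∉ τ ✗.
  V = {[p38], [p40=p41], [p42]}: π^{-1}(V) = {p38, p40, p41, p42} ∉ τ ✗.
  V = {[p39], [p40=p41], [p42]}: π^{-1}(V) = {p39, p40, p41, p42} ∉ τ ✗.
  V = {[p38], [p39], [p40=p41], [p42]}: π^{-1}(V) = {p38, p39, p40, p41, p42} ∈ τ ✓.
Open sets in the quotient: τ_Q = {{}, {[p40=p41]}, {[p38], [p39], [p40=p41]}, {[p38], [p39], [p40=p41], [p42]}} (4 elements).


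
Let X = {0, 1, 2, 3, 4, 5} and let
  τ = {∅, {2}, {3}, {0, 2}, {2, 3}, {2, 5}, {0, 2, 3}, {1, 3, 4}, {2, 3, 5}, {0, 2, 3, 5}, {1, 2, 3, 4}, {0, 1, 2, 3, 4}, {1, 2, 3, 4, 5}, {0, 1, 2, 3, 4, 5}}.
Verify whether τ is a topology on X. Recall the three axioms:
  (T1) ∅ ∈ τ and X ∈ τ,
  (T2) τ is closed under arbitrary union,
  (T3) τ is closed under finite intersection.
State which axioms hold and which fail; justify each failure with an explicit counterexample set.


τ is NOT a topology on X.

Axiom (T1): ∅ ∈ τ? Yes; X ∈ τ? Yes.
Axiom (T2/T3): check pairwise unions and intersections of members of τ.
Counterexample for (T2): {0, 2} ∪ {2, 5} = {0, 2, 5} ∉ τ. Therefore τ is NOT a topology.


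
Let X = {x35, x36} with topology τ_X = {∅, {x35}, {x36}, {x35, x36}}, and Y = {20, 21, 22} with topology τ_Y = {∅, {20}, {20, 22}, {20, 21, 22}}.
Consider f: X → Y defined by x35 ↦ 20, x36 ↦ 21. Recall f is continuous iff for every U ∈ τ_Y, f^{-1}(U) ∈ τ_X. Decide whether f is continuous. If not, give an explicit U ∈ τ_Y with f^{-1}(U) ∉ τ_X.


f IS continuous.

Compute f^{-1}(U) for each U ∈ τ_Y:
  U = ∅: f^{-1}(U) = ∅ ∈ τ_X ✓.
  U = {20}: f^{-1}(U) = {x35} ∈ τ_X ✓.
  U = {20, 22}: f^{-1}(U) = {x35} ∈ τ_X ✓.
  U = {20, 21, 22}: f^{-1}(U) = {x35, x36} ∈ τ_X ✓.
Every preimage lies in τ_X, so f IS continuous.


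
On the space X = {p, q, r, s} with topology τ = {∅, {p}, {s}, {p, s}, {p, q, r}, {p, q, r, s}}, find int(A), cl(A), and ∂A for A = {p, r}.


int(A) = {p}, cl(A) = {p, q, r}, ∂A = {q, r}.

Closed sets in (X, τ) are complements of opens:
  closed(X, τ) = {∅, {s}, {q, r}, {p, q, r}, {q, r, s}, {p, q, r, s}}.
int(A) = ⋃ {U ∈ τ : U ⊆ A}. Opens contained in A: ∅, {p}.
Taking the union of these: int(A) = {p}.
cl(A) = ⋂ {C closed : A ⊆ C}. Closed sets containing A: {p, q, r}, {p, q, r, s}.
Intersecting these: cl(A) = {p, q, r}.
∂A = cl(A) ∖ int(A) = {p, q, r} ∖ {p} = {q, r}.


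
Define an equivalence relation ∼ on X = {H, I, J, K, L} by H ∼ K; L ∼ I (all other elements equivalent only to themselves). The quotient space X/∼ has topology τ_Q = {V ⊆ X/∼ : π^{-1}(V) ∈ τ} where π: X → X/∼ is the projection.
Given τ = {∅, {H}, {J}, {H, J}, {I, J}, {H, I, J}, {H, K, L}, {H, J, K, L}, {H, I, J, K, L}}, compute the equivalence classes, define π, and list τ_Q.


X/∼ = {[H=K], [I=L], [J]}; |τ_Q| = 3.

Equivalence classes: [H=K], [I=L], [J].
Quotient map π: X → X/∼ sends H ↦ [H=K], I ↦ [I=L], J ↦ [J], K ↦ [H=K], L ↦ [I=L].
For each subset V ⊆ X/∼, compute π^{-1}(V) ⊆ X and check whether π^{-1}(V) ∈ τ. V is open in τ_Q iff π^{-1}(V) ∈ τ.
  V = {}: π^{-1}(V) = ∅ ∈ τ ✓.
  V = {[H=K]}: π^{-1}(V) = {H, K} ∉ τ ✗.
  V = {[I=L]}: π^{-1}(V) = {I, L} ∉ τ ✗.
  V = {[H=K], [I=L]}: π^{-1}(V) = {H, I, K, L} ∉ τ ✗.
  V = {[J]}: π^{-1}(V) = {J} ∈ τ ✓.
  V = {[H=K], [J]}: π^{-1}(V) = {H, J, K} ∉ τ ✗.
  V = {[I=L], [J]}: π^{-1}(V) = {I, J, L} ∉ τ ✗.
  V = {[H=K], [I=L], [J]}: π^{-1}(V) = {H, I, J, K, L} ∈ τ ✓.
Open sets in the quotient: τ_Q = {{}, {[J]}, {[H=K], [I=L], [J]}} (3 elements).


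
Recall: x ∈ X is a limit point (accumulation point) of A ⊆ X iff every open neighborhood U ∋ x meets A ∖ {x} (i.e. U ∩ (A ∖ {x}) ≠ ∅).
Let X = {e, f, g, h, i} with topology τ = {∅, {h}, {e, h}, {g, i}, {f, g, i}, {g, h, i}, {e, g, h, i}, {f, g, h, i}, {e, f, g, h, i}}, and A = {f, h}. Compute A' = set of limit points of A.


A' = {e}

For each x ∈ X, list the open sets U ∈ τ with x ∈ U, then check whether U ∩ (A ∖ {x}) ≠ ∅ for every such U.
  x = e: opens ∋ x are {e, h}, {e, g, h, i}, {e, f, g, h, i}; each meets A ∖ {e}, so x IS a limit point.
  x = f: open {f, g, i} ∋ x has {f, g, i} ∩ (A ∖ {f}) = ∅, so x is NOT a limit point.
  x = g: open {g, i} ∋ x has {g, i} ∩ (A ∖ {g}) = ∅, so x is NOT a limit point.
  x = h: open {h} ∋ x has {h} ∩ (A ∖ {h}) = ∅, so x is NOT a limit point.
  x = i: open {g, i} ∋ x has {g, i} ∩ (A ∖ {i}) = ∅, so x is NOT a limit point.
Collecting: A' = {e}.


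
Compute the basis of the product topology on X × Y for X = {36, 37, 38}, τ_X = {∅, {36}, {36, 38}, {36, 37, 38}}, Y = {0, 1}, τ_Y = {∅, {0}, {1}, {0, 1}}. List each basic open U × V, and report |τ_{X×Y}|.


Basis B = {∅ × ∅, {36} × {0}, {36} × {1}, {36} × {0, 1}, {36, 38} × {0}, {36, 38} × {1}, {36, 37, 38} × {0}, {36, 37, 38} × {1}, {36, 38} × {0, 1}, {36, 37, 38} × {0, 1}}; |τ_{X×Y}| = 16.

Enumerate products U × V with U ∈ τ_X, V ∈ τ_Y (deduplicated):
  ∅ × ∅ = {} (∅)
  {36} × {0} = {(36,0)}
  {36} × {1} = {(36,1)}
  {36} × {0, 1} = {(36,0), (36,1)}
  {36, 38} × {0} = {(36,0), (38,0)}
  {36, 38} × {1} = {(36,1), (38,1)}
  {36, 37, 38} × {0} = {(36,0), (37,0), (38,0)}
  {36, 37, 38} × {1} = {(36,1), (37,1), (38,1)}
  {36, 38} × {0, 1} = {(36,0), (36,1), (38,0), (38,1)}
  {36, 37, 38} × {0, 1} = {(36,0), (36,1), (37,0), (37,1), (38,0), (38,1)}
These 10 distinct sets form the basis B.
Close under arbitrary unions to get τ_{X×Y}; counting gives |τ_{X×Y}| = 16.


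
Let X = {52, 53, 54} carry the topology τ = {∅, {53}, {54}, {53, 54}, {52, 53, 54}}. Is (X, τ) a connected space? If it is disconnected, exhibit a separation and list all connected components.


(X, τ) is connected.

Find clopen sets (U ∈ τ with X ∖ U ∈ τ):
  U = ∅, X ∖ U = {52, 53, 54} — both open, so U is clopen.
  U = {52, 53, 54}, X ∖ U = ∅ — both open, so U is clopen.
Only trivial clopens (∅ and X) exist, so (X, τ) is connected.
Compute connected components by grouping points that agree on all clopens:
  component: {52, 53, 54}


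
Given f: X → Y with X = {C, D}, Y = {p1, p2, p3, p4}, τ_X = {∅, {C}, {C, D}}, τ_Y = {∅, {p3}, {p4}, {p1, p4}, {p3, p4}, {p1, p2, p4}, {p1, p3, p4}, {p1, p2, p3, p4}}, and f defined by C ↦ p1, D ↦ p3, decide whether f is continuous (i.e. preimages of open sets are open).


f is NOT continuous.

Compute f^{-1}(U) for each U ∈ τ_Y:
  U = ∅: f^{-1}(U) = ∅ ∈ τ_X ✓.
  U = {p3}: f^{-1}(U) = {D} ∉ τ_X ✗.
  U = {p4}: f^{-1}(U) = ∅ ∈ τ_X ✓.
  U = {p1, p4}: f^{-1}(U) = {C} ∈ τ_X ✓.
  U = {p3, p4}: f^{-1}(U) = {D} ∉ τ_X ✗.
  U = {p1, p2, p4}: f^{-1}(U) = {C} ∈ τ_X ✓.
  U = {p1, p3, p4}: f^{-1}(U) = {C, D} ∈ τ_X ✓.
  U = {p1, p2, p3, p4}: f^{-1}(U) = {C, D} ∈ τ_X ✓.
Found U = {p3} with f^{-1}(U) = {D} not in τ_X. Therefore f is NOT continuous.


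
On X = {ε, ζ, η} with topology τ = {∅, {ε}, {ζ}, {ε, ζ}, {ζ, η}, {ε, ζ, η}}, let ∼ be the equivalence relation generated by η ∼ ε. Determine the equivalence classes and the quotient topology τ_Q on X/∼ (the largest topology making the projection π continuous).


X/∼ = {[ε=η], [ζ]}; |τ_Q| = 3.

Equivalence classes: [ε=η], [ζ].
Quotient map π: X → X/∼ sends ε ↦ [ε=η], ζ ↦ [ζ], η ↦ [ε=η].
For each subset V ⊆ X/∼, compute π^{-1}(V) ⊆ X and check whether π^{-1}(V) ∈ τ. V is open in τ_Q iff π^{-1}(V) ∈ τ.
  V = {}: π^{-1}(V) = ∅ ∈ τ ✓.
  V = {[ε=η]}: π^{-1}(V) = {ε, η} ∉ τ ✗.
  V = {[ζ]}: π^{-1}(V) = {ζ} ∈ τ ✓.
  V = {[ε=η], [ζ]}: π^{-1}(V) = {ε, ζ, η} ∈ τ ✓.
Open sets in the quotient: τ_Q = {{}, {[ζ]}, {[ε=η], [ζ]}} (3 elements).


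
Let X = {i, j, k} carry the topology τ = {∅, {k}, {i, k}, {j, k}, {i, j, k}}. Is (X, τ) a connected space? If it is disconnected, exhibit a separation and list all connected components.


(X, τ) is connected.

Find clopen sets (U ∈ τ with X ∖ U ∈ τ):
  U = ∅, X ∖ U = {i, j, k} — both open, so U is clopen.
  U = {i, j, k}, X ∖ U = ∅ — both open, so U is clopen.
Only trivial clopens (∅ and X) exist, so (X, τ) is connected.
Compute connected components by grouping points that agree on all clopens:
  component: {i, j, k}


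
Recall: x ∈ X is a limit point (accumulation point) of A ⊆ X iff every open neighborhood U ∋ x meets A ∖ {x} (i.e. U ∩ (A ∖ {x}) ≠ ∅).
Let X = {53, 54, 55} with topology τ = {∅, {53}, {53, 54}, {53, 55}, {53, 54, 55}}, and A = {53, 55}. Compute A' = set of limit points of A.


A' = {54, 55}

For each x ∈ X, list the open sets U ∈ τ with x ∈ U, then check whether U ∩ (A ∖ {x}) ≠ ∅ for every such U.
  x = 53: open {53} ∋ x has {53} ∩ (A ∖ {53}) = ∅, so x is NOT a limit point.
  x = 54: opens ∋ x are {53, 54}, {53, 54, 55}; each meets A ∖ {54}, so x IS a limit point.
  x = 55: opens ∋ x are {53, 55}, {53, 54, 55}; each meets A ∖ {55}, so x IS a limit point.
Collecting: A' = {54, 55}.


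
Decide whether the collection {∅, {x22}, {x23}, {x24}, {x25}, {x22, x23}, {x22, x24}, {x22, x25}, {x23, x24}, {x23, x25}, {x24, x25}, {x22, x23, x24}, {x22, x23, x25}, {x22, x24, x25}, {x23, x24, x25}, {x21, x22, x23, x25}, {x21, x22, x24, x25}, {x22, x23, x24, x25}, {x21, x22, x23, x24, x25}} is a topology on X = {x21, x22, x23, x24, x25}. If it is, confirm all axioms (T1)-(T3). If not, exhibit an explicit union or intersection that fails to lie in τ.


τ is NOT a topology on X.

Axiom (T1): ∅ ∈ τ? Yes; X ∈ τ? Yes.
Axiom (T2/T3): check pairwise unions and intersections of members of τ.
Counterexample for (T3): {x21, x22, x23, x25} ∩ {x21, x22, x24, x25} = {x21, x22, x25} ∉ τ. Therefore τ is NOT a topology.


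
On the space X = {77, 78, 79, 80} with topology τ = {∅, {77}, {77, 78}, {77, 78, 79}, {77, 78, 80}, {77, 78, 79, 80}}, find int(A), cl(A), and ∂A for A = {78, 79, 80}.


int(A) = ∅, cl(A) = {78, 79, 80}, ∂A = {78, 79, 80}.

Closed sets in (X, τ) are complements of opens:
  closed(X, τ) = {∅, {79}, {80}, {79, 80}, {78, 79, 80}, {77, 78, 79, 80}}.
int(A) = ⋃ {U ∈ τ : U ⊆ A}. Opens contained in A: ∅.
Taking the union of these: int(A) = ∅.
cl(A) = ⋂ {C closed : A ⊆ C}. Closed sets containing A: {78, 79, 80}, {77, 78, 79, 80}.
Intersecting these: cl(A) = {78, 79, 80}.
∂A = cl(A) ∖ int(A) = {78, 79, 80} ∖ ∅ = {78, 79, 80}.


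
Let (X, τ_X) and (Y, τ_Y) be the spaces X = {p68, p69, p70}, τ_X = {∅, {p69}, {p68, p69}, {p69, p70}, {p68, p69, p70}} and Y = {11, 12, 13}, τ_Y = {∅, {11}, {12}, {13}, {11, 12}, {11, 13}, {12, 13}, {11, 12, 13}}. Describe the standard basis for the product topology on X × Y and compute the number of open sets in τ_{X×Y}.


Basis B = {∅ × ∅, {p69} × {11}, {p69} × {12}, {p69} × {13}, {p68, p69} × {11}, {p68, p69} × {12}, {p68, p69} × {13}, {p69} × {11, 12}, {p69} × {11, 13}, {p69, p70} × {11}, {p69} × {12, 13}, {p69, p70} × {12}, {p69, p70} × {13}, {p68, p69, p70} × {11}, {p68, p69, p70} × {12}, {p68, p69, p70} × {13}, {p69} × {11, 12, 13}, {p68, p69} × {11, 12}, {p68, p69} × {11, 13}, {p68, p69} × {12, 13}, {p69, p70} × {11, 12}, {p69, p70} × {11, 13}, {p69, p70} × {12, 13}, {p68, p69} × {11, 12, 13}, {p68, p69, p70} × {11, 12}, {p68, p69, p70} × {11, 13}, {p68, p69, p70} × {12, 13}, {p69, p70} × {11, 12, 13}, {p68, p69, p70} × {11, 12, 13}}; |τ_{X×Y}| = 125.

Enumerate products U × V with U ∈ τ_X, V ∈ τ_Y (deduplicated):
  ∅ × ∅ = {} (∅)
  {p69} × {11} = {(p69,11)}
  {p69} × {12} = {(p69,12)}
  {p69} × {13} = {(p69,13)}
  {p68, p69} × {11} = {(p68,11), (p69,11)}
  {p68, p69} × {12} = {(p68,12), (p69,12)}
  {p68, p69} × {13} = {(p68,13), (p69,13)}
  {p69} × {11, 12} = {(p69,11), (p69,12)}
  {p69} × {11, 13} = {(p69,11), (p69,13)}
  {p69, p70} × {11} = {(p69,11), (p70,11)}
  {p69} × {12, 13} = {(p69,12), (p69,13)}
  {p69, p70} × {12} = {(p69,12), (p70,12)}
  {p69, p70} × {13} = {(p69,13), (p70,13)}
  {p68, p69, p70} × {11} = {(p68,11), (p69,11), (p70,11)}
  {p68, p69, p70} × {12} = {(p68,12), (p69,12), (p70,12)}
  {p68, p69, p70} × {13} = {(p68,13), (p69,13), (p70,13)}
  {p69} × {11, 12, 13} = {(p69,11), (p69,12), (p69,13)}
  {p68, p69} × {11, 12} = {(p68,11), (p68,12), (p69,11), (p69,12)}
  {p68, p69} × {11, 13} = {(p68,11), (p68,13), (p69,11), (p69,13)}
  {p68, p69} × {12, 13} = {(p68,12), (p68,13), (p69,12), (p69,13)}
  {p69, p70} × {11, 12} = {(p69,11), (p69,12), (p70,11), (p70,12)}
  {p69, p70} × {11, 13} = {(p69,11), (p69,13), (p70,11), (p70,13)}
  {p69, p70} × {12, 13} = {(p69,12), (p69,13), (p70,12), (p70,13)}
  {p68, p69} × {11, 12, 13} = {(p68,11), (p68,12), (p68,13), (p69,11), (p69,12), (p69,13)}
  {p68, p69, p70} × {11, 12} = {(p68,11), (p68,12), (p69,11), (p69,12), (p70,11), (p70,12)}
  {p68, p69, p70} × {11, 13} = {(p68,11), (p68,13), (p69,11), (p69,13), (p70,11), (p70,13)}
  {p68, p69, p70} × {12, 13} = {(p68,12), (p68,13), (p69,12), (p69,13), (p70,12), (p70,13)}
  {p69, p70} × {11, 12, 13} = {(p69,11), (p69,12), (p69,13), (p70,11), (p70,12), (p70,13)}
  {p68, p69, p70} × {11, 12, 13} = {(p68,11), (p68,12), (p68,13), (p69,11), (p69,12), (p69,13), (p70,11), (p70,12), (p70,13)}
These 29 distinct sets form the basis B.
Close under arbitrary unions to get τ_{X×Y}; counting gives |τ_{X×Y}| = 125.


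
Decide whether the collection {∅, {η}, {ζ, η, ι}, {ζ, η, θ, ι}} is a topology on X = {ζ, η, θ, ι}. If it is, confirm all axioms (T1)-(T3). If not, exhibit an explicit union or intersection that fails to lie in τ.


τ IS a topology on X.

Axiom (T1): ∅ ∈ τ? Yes; X ∈ τ? Yes.
Axiom (T2/T3): check pairwise unions and intersections of members of τ.
All pairwise intersections and unions checked — each lies in τ. Therefore τ satisfies (T1), (T2), (T3): it IS a topology on X.


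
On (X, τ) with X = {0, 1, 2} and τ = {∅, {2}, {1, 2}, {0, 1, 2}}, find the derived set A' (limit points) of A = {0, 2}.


A' = {0, 1}

For each x ∈ X, list the open sets U ∈ τ with x ∈ U, then check whether U ∩ (A ∖ {x}) ≠ ∅ for every such U.
  x = 0: opens ∋ x are {0, 1, 2}; each meets A ∖ {0}, so x IS a limit point.
  x = 1: opens ∋ x are {1, 2}, {0, 1, 2}; each meets A ∖ {1}, so x IS a limit point.
  x = 2: open {2} ∋ x has {2} ∩ (A ∖ {2}) = ∅, so x is NOT a limit point.
Collecting: A' = {0, 1}.


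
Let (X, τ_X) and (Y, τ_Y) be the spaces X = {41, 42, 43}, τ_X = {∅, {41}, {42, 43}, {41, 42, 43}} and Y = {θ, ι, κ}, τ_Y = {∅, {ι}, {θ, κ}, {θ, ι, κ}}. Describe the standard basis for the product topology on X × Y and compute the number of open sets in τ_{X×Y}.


Basis B = {∅ × ∅, {41} × {ι}, {41} × {θ, κ}, {42, 43} × {ι}, {41} × {θ, ι, κ}, {41, 42, 43} × {ι}, {42, 43} × {θ, κ}, {41, 42, 43} × {θ, κ}, {42, 43} × {θ, ι, κ}, {41, 42, 43} × {θ, ι, κ}}; |τ_{X×Y}| = 16.

Enumerate products U × V with U ∈ τ_X, V ∈ τ_Y (deduplicated):
  ∅ × ∅ = {} (∅)
  {41} × {ι} = {(41,ι)}
  {41} × {θ, κ} = {(41,θ), (41,κ)}
  {42, 43} × {ι} = {(42,ι), (43,ι)}
  {41} × {θ, ι, κ} = {(41,θ), (41,ι), (41,κ)}
  {41, 42, 43} × {ι} = {(41,ι), (42,ι), (43,ι)}
  {42, 43} × {θ, κ} = {(42,θ), (42,κ), (43,θ), (43,κ)}
  {41, 42, 43} × {θ, κ} = {(41,θ), (41,κ), (42,θ), (42,κ), (43,θ), (43,κ)}
  {42, 43} × {θ, ι, κ} = {(42,θ), (42,ι), (42,κ), (43,θ), (43,ι), (43,κ)}
  {41, 42, 43} × {θ, ι, κ} = {(41,θ), (41,ι), (41,κ), (42,θ), (42,ι), (42,κ), (43,θ), (43,ι), (43,κ)}
These 10 distinct sets form the basis B.
Close under arbitrary unions to get τ_{X×Y}; counting gives |τ_{X×Y}| = 16.


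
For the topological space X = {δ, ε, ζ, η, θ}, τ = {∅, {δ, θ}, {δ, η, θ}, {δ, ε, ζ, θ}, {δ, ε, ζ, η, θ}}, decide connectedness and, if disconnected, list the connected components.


(X, τ) is connected.

Find clopen sets (U ∈ τ with X ∖ U ∈ τ):
  U = ∅, X ∖ U = {δ, ε, ζ, η, θ} — both open, so U is clopen.
  U = {δ, ε, ζ, η, θ}, X ∖ U = ∅ — both open, so U is clopen.
Only trivial clopens (∅ and X) exist, so (X, τ) is connected.
Compute connected components by grouping points that agree on all clopens:
  component: {δ, ε, ζ, η, θ}


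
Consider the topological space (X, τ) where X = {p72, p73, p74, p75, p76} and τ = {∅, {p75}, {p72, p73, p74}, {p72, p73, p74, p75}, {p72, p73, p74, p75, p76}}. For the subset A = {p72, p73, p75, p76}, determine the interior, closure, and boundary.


int(A) = {p75}, cl(A) = {p72, p73, p74, p75, p76}, ∂A = {p72, p73, p74, p76}.

Closed sets in (X, τ) are complements of opens:
  closed(X, τ) = {∅, {p76}, {p75, p76}, {p72, p73, p74, p76}, {p72, p73, p74, p75, p76}}.
int(A) = ⋃ {U ∈ τ : U ⊆ A}. Opens contained in A: ∅, {p75}.
Taking the union of these: int(A) = {p75}.
cl(A) = ⋂ {C closed : A ⊆ C}. Closed sets containing A: {p72, p73, p74, p75, p76}.
Intersecting these: cl(A) = {p72, p73, p74, p75, p76}.
∂A = cl(A) ∖ int(A) = {p72, p73, p74, p75, p76} ∖ {p75} = {p72, p73, p74, p76}.


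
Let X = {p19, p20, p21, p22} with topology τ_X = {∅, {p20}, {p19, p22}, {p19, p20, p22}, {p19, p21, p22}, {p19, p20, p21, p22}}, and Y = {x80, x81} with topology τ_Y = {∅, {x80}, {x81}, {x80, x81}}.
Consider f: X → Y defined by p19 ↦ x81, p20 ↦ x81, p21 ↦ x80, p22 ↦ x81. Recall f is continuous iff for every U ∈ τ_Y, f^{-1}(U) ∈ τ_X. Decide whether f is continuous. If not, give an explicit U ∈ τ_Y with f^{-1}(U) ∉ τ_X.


f is NOT continuous.

Compute f^{-1}(U) for each U ∈ τ_Y:
  U = ∅: f^{-1}(U) = ∅ ∈ τ_X ✓.
  U = {x80}: f^{-1}(U) = {p21} ∉ τ_X ✗.
  U = {x81}: f^{-1}(U) = {p19, p20, p22} ∈ τ_X ✓.
  U = {x80, x81}: f^{-1}(U) = {p19, p20, p21, p22} ∈ τ_X ✓.
Found U = {x80} with f^{-1}(U) = {p21} not in τ_X. Therefore f is NOT continuous.


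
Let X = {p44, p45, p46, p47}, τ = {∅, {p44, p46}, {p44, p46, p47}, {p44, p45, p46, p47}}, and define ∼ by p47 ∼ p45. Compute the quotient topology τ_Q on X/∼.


X/∼ = {[p44], [p45=p47], [p46]}; |τ_Q| = 3.

Equivalence classes: [p44], [p45=p47], [p46].
Quotient map π: X → X/∼ sends p44 ↦ [p44], p45 ↦ [p45=p47], p46 ↦ [p46], p47 ↦ [p45=p47].
For each subset V ⊆ X/∼, compute π^{-1}(V) ⊆ X and check whether π^{-1}(V) ∈ τ. V is open in τ_Q iff π^{-1}(V) ∈ τ.
  V = {}: π^{-1}(V) = ∅ ∈ τ ✓.
  V = {[p44]}: π^{-1}(V) = {p44} ∉ τ ✗.
  V = {[p45=p47]}: π^{-1}(V) = {p45, p47} ∉ τ ✗.
  V = {[p44], [p45=p47]}: π^{-1}(V) = {p44, p45, p47} ∉ τ ✗.
  V = {[p46]}: π^{-1}(V) = {p46} ∉ τ ✗.
  V = {[p44], [p46]}: π^{-1}(V) = {p44, p46} ∈ τ ✓.
  V = {[p45=p47], [p46]}: π^{-1}(V) = {p45, p46, p47} ∉ τ ✗.
  V = {[p44], [p45=p47], [p46]}: π^{-1}(V) = {p44, p45, p46, p47} ∈ τ ✓.
Open sets in the quotient: τ_Q = {{}, {[p44], [p46]}, {[p44], [p45=p47], [p46]}} (3 elements).


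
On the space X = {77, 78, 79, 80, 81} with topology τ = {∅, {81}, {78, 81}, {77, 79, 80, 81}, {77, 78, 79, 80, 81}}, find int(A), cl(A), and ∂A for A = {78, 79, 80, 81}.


int(A) = {78, 81}, cl(A) = {77, 78, 79, 80, 81}, ∂A = {77, 79, 80}.

Closed sets in (X, τ) are complements of opens:
  closed(X, τ) = {∅, {78}, {77, 79, 80}, {77, 78, 79, 80}, {77, 78, 79, 80, 81}}.
int(A) = ⋃ {U ∈ τ : U ⊆ A}. Opens contained in A: ∅, {81}, {78, 81}.
Taking the union of these: int(A) = {78, 81}.
cl(A) = ⋂ {C closed : A ⊆ C}. Closed sets containing A: {77, 78, 79, 80, 81}.
Intersecting these: cl(A) = {77, 78, 79, 80, 81}.
∂A = cl(A) ∖ int(A) = {77, 78, 79, 80, 81} ∖ {78, 81} = {77, 79, 80}.


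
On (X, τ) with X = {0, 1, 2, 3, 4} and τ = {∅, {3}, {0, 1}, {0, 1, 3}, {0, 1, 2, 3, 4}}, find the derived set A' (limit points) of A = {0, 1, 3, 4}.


A' = {0, 1, 2, 4}

For each x ∈ X, list the open sets U ∈ τ with x ∈ U, then check whether U ∩ (A ∖ {x}) ≠ ∅ for every such U.
  x = 0: opens ∋ x are {0, 1}, {0, 1, 3}, {0, 1, 2, 3, 4}; each meets A ∖ {0}, so x IS a limit point.
  x = 1: opens ∋ x are {0, 1}, {0, 1, 3}, {0, 1, 2, 3, 4}; each meets A ∖ {1}, so x IS a limit point.
  x = 2: opens ∋ x are {0, 1, 2, 3, 4}; each meets A ∖ {2}, so x IS a limit point.
  x = 3: open {3} ∋ x has {3} ∩ (A ∖ {3}) = ∅, so x is NOT a limit point.
  x = 4: opens ∋ x are {0, 1, 2, 3, 4}; each meets A ∖ {4}, so x IS a limit point.
Collecting: A' = {0, 1, 2, 4}.


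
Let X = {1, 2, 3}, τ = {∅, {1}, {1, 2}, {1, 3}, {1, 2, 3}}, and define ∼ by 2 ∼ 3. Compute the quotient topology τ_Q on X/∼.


X/∼ = {[1], [2=3]}; |τ_Q| = 3.

Equivalence classes: [1], [2=3].
Quotient map π: X → X/∼ sends 1 ↦ [1], 2 ↦ [2=3], 3 ↦ [2=3].
For each subset V ⊆ X/∼, compute π^{-1}(V) ⊆ X and check whether π^{-1}(V) ∈ τ. V is open in τ_Q iff π^{-1}(V) ∈ τ.
  V = {}: π^{-1}(V) = ∅ ∈ τ ✓.
  V = {[1]}: π^{-1}(V) = {1} ∈ τ ✓.
  V = {[2=3]}: π^{-1}(V) = {2, 3} ∉ τ ✗.
  V = {[1], [2=3]}: π^{-1}(V) = {1, 2, 3} ∈ τ ✓.
Open sets in the quotient: τ_Q = {{}, {[1]}, {[1], [2=3]}} (3 elements).


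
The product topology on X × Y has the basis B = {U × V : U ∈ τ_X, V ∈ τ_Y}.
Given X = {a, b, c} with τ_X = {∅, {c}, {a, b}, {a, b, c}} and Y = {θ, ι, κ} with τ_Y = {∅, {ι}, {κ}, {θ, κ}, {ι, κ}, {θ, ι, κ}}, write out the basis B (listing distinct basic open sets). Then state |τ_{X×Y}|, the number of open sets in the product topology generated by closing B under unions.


Basis B = {∅ × ∅, {c} × {ι}, {c} × {κ}, {a, b} × {ι}, {a, b} × {κ}, {c} × {θ, κ}, {c} × {ι, κ}, {a, b, c} × {ι}, {a, b, c} × {κ}, {c} × {θ, ι, κ}, {a, b} × {θ, κ}, {a, b} × {ι, κ}, {a, b} × {θ, ι, κ}, {a, b, c} × {θ, κ}, {a, b, c} × {ι, κ}, {a, b, c} × {θ, ι, κ}}; |τ_{X×Y}| = 36.

Enumerate products U × V with U ∈ τ_X, V ∈ τ_Y (deduplicated):
  ∅ × ∅ = {} (∅)
  {c} × {ι} = {(c,ι)}
  {c} × {κ} = {(c,κ)}
  {a, b} × {ι} = {(a,ι), (b,ι)}
  {a, b} × {κ} = {(a,κ), (b,κ)}
  {c} × {θ, κ} = {(c,θ), (c,κ)}
  {c} × {ι, κ} = {(c,ι), (c,κ)}
  {a, b, c} × {ι} = {(a,ι), (b,ι), (c,ι)}
  {a, b, c} × {κ} = {(a,κ), (b,κ), (c,κ)}
  {c} × {θ, ι, κ} = {(c,θ), (c,ι), (c,κ)}
  {a, b} × {θ, κ} = {(a,θ), (a,κ), (b,θ), (b,κ)}
  {a, b} × {ι, κ} = {(a,ι), (a,κ), (b,ι), (b,κ)}
  {a, b} × {θ, ι, κ} = {(a,θ), (a,ι), (a,κ), (b,θ), (b,ι), (b,κ)}
  {a, b, c} × {θ, κ} = {(a,θ), (a,κ), (b,θ), (b,κ), (c,θ), (c,κ)}
  {a, b, c} × {ι, κ} = {(a,ι), (a,κ), (b,ι), (b,κ), (c,ι), (c,κ)}
  {a, b, c} × {θ, ι, κ} = {(a,θ), (a,ι), (a,κ), (b,θ), (b,ι), (b,κ), (c,θ), (c,ι), (c,κ)}
These 16 distinct sets form the basis B.
Close under arbitrary unions to get τ_{X×Y}; counting gives |τ_{X×Y}| = 36.


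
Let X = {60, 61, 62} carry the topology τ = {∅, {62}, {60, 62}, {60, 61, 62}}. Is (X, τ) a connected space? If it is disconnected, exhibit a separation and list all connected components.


(X, τ) is connected.

Find clopen sets (U ∈ τ with X ∖ U ∈ τ):
  U = ∅, X ∖ U = {60, 61, 62} — both open, so U is clopen.
  U = {60, 61, 62}, X ∖ U = ∅ — both open, so U is clopen.
Only trivial clopens (∅ and X) exist, so (X, τ) is connected.
Compute connected components by grouping points that agree on all clopens:
  component: {60, 61, 62}


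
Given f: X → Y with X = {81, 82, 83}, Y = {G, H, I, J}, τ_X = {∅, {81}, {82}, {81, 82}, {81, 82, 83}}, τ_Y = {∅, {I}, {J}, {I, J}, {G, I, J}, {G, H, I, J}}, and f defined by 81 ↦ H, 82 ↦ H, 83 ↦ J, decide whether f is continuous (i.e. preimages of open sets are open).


f is NOT continuous.

Compute f^{-1}(U) for each U ∈ τ_Y:
  U = ∅: f^{-1}(U) = ∅ ∈ τ_X ✓.
  U = {I}: f^{-1}(U) = ∅ ∈ τ_X ✓.
  U = {J}: f^{-1}(U) = {83} ∉ τ_X ✗.
  U = {I, J}: f^{-1}(U) = {83} ∉ τ_X ✗.
  U = {G, I, J}: f^{-1}(U) = {83} ∉ τ_X ✗.
  U = {G, H, I, J}: f^{-1}(U) = {81, 82, 83} ∈ τ_X ✓.
Found U = {J} with f^{-1}(U) = {83} not in τ_X. Therefore f is NOT continuous.


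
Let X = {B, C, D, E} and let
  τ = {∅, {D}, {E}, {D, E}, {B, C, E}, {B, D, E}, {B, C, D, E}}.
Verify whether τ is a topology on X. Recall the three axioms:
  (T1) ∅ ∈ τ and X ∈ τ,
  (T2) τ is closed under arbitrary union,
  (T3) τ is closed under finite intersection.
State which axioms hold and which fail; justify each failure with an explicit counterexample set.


τ is NOT a topology on X.

Axiom (T1): ∅ ∈ τ? Yes; X ∈ τ? Yes.
Axiom (T2/T3): check pairwise unions and intersections of members of τ.
Counterexample for (T3): {B, C, E} ∩ {B, D, E} = {B, E} ∉ τ. Therefore τ is NOT a topology.


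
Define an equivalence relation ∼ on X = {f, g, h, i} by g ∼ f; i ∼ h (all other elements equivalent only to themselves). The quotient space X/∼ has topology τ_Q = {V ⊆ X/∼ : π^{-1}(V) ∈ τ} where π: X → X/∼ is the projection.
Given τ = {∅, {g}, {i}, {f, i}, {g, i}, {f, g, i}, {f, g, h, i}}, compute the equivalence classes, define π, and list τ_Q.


X/∼ = {[f=g], [h=i]}; |τ_Q| = 2.

Equivalence classes: [f=g], [h=i].
Quotient map π: X → X/∼ sends f ↦ [f=g], g ↦ [f=g], h ↦ [h=i], i ↦ [h=i].
For each subset V ⊆ X/∼, compute π^{-1}(V) ⊆ X and check whether π^{-1}(V) ∈ τ. V is open in τ_Q iff π^{-1}(V) ∈ τ.
  V = {}: π^{-1}(V) = ∅ ∈ τ ✓.
  V = {[f=g]}: π^{-1}(V) = {f, g} ∉ τ ✗.
  V = {[h=i]}: π^{-1}(V) = {h, i} ∉ τ ✗.
  V = {[f=g], [h=i]}: π^{-1}(V) = {f, g, h, i} ∈ τ ✓.
Open sets in the quotient: τ_Q = {{}, {[f=g], [h=i]}} (2 elements).


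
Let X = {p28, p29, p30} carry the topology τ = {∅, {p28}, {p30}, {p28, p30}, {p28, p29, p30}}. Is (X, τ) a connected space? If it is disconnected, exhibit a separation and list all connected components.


(X, τ) is connected.

Find clopen sets (U ∈ τ with X ∖ U ∈ τ):
  U = ∅, X ∖ U = {p28, p29, p30} — both open, so U is clopen.
  U = {p28, p29, p30}, X ∖ U = ∅ — both open, so U is clopen.
Only trivial clopens (∅ and X) exist, so (X, τ) is connected.
Compute connected components by grouping points that agree on all clopens:
  component: {p28, p29, p30}


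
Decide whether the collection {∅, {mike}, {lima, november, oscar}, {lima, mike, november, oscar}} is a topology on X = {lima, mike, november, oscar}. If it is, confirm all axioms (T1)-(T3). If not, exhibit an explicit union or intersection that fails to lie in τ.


τ IS a topology on X.

Axiom (T1): ∅ ∈ τ? Yes; X ∈ τ? Yes.
Axiom (T2/T3): check pairwise unions and intersections of members of τ.
All pairwise intersections and unions checked — each lies in τ. Therefore τ satisfies (T1), (T2), (T3): it IS a topology on X.


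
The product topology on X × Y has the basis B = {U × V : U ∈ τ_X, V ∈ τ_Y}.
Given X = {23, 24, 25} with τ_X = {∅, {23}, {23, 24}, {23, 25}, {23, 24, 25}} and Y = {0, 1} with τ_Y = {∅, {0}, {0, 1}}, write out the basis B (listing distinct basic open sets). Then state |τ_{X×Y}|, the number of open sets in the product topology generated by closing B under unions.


Basis B = {∅ × ∅, {23} × {0}, {23} × {0, 1}, {23, 24} × {0}, {23, 25} × {0}, {23, 24, 25} × {0}, {23, 24} × {0, 1}, {23, 25} × {0, 1}, {23, 24, 25} × {0, 1}}; |τ_{X×Y}| = 14.

Enumerate products U × V with U ∈ τ_X, V ∈ τ_Y (deduplicated):
  ∅ × ∅ = {} (∅)
  {23} × {0} = {(23,0)}
  {23} × {0, 1} = {(23,0), (23,1)}
  {23, 24} × {0} = {(23,0), (24,0)}
  {23, 25} × {0} = {(23,0), (25,0)}
  {23, 24, 25} × {0} = {(23,0), (24,0), (25,0)}
  {23, 24} × {0, 1} = {(23,0), (23,1), (24,0), (24,1)}
  {23, 25} × {0, 1} = {(23,0), (23,1), (25,0), (25,1)}
  {23, 24, 25} × {0, 1} = {(23,0), (23,1), (24,0), (24,1), (25,0), (25,1)}
These 9 distinct sets form the basis B.
Close under arbitrary unions to get τ_{X×Y}; counting gives |τ_{X×Y}| = 14.


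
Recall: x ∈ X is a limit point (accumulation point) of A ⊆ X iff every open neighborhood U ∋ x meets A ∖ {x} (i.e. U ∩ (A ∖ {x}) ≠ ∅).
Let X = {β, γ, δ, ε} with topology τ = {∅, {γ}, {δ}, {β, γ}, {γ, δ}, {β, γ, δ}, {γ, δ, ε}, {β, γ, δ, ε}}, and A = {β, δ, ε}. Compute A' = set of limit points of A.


A' = {ε}

For each x ∈ X, list the open sets U ∈ τ with x ∈ U, then check whether U ∩ (A ∖ {x}) ≠ ∅ for every such U.
  x = β: open {β, γ} ∋ x has {β, γ} ∩ (A ∖ {β}) = ∅, so x is NOT a limit point.
  x = γ: open {γ} ∋ x has {γ} ∩ (A ∖ {γ}) = ∅, so x is NOT a limit point.
  x = δ: open {δ} ∋ x has {δ} ∩ (A ∖ {δ}) = ∅, so x is NOT a limit point.
  x = ε: opens ∋ x are {γ, δ, ε}, {β, γ, δ, ε}; each meets A ∖ {ε}, so x IS a limit point.
Collecting: A' = {ε}.


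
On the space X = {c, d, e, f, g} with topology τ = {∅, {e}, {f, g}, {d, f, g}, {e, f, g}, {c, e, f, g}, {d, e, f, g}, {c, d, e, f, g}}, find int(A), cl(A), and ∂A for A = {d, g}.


int(A) = ∅, cl(A) = {c, d, f, g}, ∂A = {c, d, f, g}.

Closed sets in (X, τ) are complements of opens:
  closed(X, τ) = {∅, {c}, {d}, {c, d}, {c, e}, {c, d, e}, {c, d, f, g}, {c, d, e, f, g}}.
int(A) = ⋃ {U ∈ τ : U ⊆ A}. Opens contained in A: ∅.
Taking the union of these: int(A) = ∅.
cl(A) = ⋂ {C closed : A ⊆ C}. Closed sets containing A: {c, d, f, g}, {c, d, e, f, g}.
Intersecting these: cl(A) = {c, d, f, g}.
∂A = cl(A) ∖ int(A) = {c, d, f, g} ∖ ∅ = {c, d, f, g}.


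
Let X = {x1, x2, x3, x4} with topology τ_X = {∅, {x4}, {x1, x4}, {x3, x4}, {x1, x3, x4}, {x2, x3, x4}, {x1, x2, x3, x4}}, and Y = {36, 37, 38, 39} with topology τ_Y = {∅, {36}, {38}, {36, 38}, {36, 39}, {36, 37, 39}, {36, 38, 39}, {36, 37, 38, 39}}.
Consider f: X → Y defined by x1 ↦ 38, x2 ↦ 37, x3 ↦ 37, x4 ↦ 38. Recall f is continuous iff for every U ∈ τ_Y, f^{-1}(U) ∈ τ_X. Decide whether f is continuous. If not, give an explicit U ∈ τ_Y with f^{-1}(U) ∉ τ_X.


f is NOT continuous.

Compute f^{-1}(U) for each U ∈ τ_Y:
  U = ∅: f^{-1}(U) = ∅ ∈ τ_X ✓.
  U = {36}: f^{-1}(U) = ∅ ∈ τ_X ✓.
  U = {38}: f^{-1}(U) = {x1, x4} ∈ τ_X ✓.
  U = {36, 38}: f^{-1}(U) = {x1, x4} ∈ τ_X ✓.
  U = {36, 39}: f^{-1}(U) = ∅ ∈ τ_X ✓.
  U = {36, 37, 39}: f^{-1}(U) = {x2, x3} ∉ τ_X ✗.
  U = {36, 38, 39}: f^{-1}(U) = {x1, x4} ∈ τ_X ✓.
  U = {36, 37, 38, 39}: f^{-1}(U) = {x1, x2, x3, x4} ∈ τ_X ✓.
Found U = {36, 37, 39} with f^{-1}(U) = {x2, x3} not in τ_X. Therefore f is NOT continuous.


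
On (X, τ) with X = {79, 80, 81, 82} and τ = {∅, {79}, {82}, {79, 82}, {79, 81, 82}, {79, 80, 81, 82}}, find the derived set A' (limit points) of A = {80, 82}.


A' = {80, 81}

For each x ∈ X, list the open sets U ∈ τ with x ∈ U, then check whether U ∩ (A ∖ {x}) ≠ ∅ for every such U.
  x = 79: open {79} ∋ x has {79} ∩ (A ∖ {79}) = ∅, so x is NOT a limit point.
  x = 80: opens ∋ x are {79, 80, 81, 82}; each meets A ∖ {80}, so x IS a limit point.
  x = 81: opens ∋ x are {79, 81, 82}, {79, 80, 81, 82}; each meets A ∖ {81}, so x IS a limit point.
  x = 82: open {82} ∋ x has {82} ∩ (A ∖ {82}) = ∅, so x is NOT a limit point.
Collecting: A' = {80, 81}.


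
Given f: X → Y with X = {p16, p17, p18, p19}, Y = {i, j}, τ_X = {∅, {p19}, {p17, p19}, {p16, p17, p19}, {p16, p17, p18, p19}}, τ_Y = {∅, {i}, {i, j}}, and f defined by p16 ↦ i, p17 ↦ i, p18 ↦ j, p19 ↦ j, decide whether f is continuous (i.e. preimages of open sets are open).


f is NOT continuous.

Compute f^{-1}(U) for each U ∈ τ_Y:
  U = ∅: f^{-1}(U) = ∅ ∈ τ_X ✓.
  U = {i}: f^{-1}(U) = {p16, p17} ∉ τ_X ✗.
  U = {i, j}: f^{-1}(U) = {p16, p17, p18, p19} ∈ τ_X ✓.
Found U = {i} with f^{-1}(U) = {p16, p17} not in τ_X. Therefore f is NOT continuous.


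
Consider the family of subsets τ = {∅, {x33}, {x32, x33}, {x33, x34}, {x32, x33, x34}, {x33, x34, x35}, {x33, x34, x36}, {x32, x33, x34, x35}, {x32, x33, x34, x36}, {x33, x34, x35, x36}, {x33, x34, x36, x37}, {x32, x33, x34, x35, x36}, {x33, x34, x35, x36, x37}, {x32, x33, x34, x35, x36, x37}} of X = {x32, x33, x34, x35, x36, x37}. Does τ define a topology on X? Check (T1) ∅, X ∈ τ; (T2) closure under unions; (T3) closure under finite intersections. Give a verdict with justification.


τ is NOT a topology on X.

Axiom (T1): ∅ ∈ τ? Yes; X ∈ τ? Yes.
Axiom (T2/T3): check pairwise unions and intersections of members of τ.
Counterexample for (T2): {x32, x33} ∪ {x33, x34, x36, x37} = {x32, x33, x34, x36, x37} ∉ τ. Therefore τ is NOT a topology.


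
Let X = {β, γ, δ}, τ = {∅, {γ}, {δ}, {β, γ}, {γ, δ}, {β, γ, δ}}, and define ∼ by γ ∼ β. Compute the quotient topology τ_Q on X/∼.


X/∼ = {[β=γ], [δ]}; |τ_Q| = 4.

Equivalence classes: [β=γ], [δ].
Quotient map π: X → X/∼ sends β ↦ [β=γ], γ ↦ [β=γ], δ ↦ [δ].
For each subset V ⊆ X/∼, compute π^{-1}(V) ⊆ X and check whether π^{-1}(V) ∈ τ. V is open in τ_Q iff π^{-1}(V) ∈ τ.
  V = {}: π^{-1}(V) = ∅ ∈ τ ✓.
  V = {[β=γ]}: π^{-1}(V) = {β, γ} ∈ τ ✓.
  V = {[δ]}: π^{-1}(V) = {δ} ∈ τ ✓.
  V = {[β=γ], [δ]}: π^{-1}(V) = {β, γ, δ} ∈ τ ✓.
Open sets in the quotient: τ_Q = {{}, {[β=γ]}, {[δ]}, {[β=γ], [δ]}} (4 elements).


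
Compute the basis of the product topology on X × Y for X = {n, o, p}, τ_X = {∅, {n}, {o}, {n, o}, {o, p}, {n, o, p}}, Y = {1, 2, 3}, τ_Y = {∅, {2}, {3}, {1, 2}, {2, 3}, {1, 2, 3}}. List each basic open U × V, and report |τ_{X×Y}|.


Basis B = {∅ × ∅, {n} × {2}, {n} × {3}, {o} × {2}, {o} × {3}, {n} × {1, 2}, {n} × {2, 3}, {n, o} × {2}, {n, o} × {3}, {o} × {1, 2}, {o} × {2, 3}, {o, p} × {2}, {o, p} × {3}, {n} × {1, 2, 3}, {n, o, p} × {2}, {n, o, p} × {3}, {o} × {1, 2, 3}, {n, o} × {1, 2}, {n, o} × {2, 3}, {o, p} × {1, 2}, {o, p} × {2, 3}, {n, o} × {1, 2, 3}, {n, o, p} × {1, 2}, {n, o, p} × {2, 3}, {o, p} × {1, 2, 3}, {n, o, p} × {1, 2, 3}}; |τ_{X×Y}| = 108.

Enumerate products U × V with U ∈ τ_X, V ∈ τ_Y (deduplicated):
  ∅ × ∅ = {} (∅)
  {n} × {2} = {(n,2)}
  {n} × {3} = {(n,3)}
  {o} × {2} = {(o,2)}
  {o} × {3} = {(o,3)}
  {n} × {1, 2} = {(n,1), (n,2)}
  {n} × {2, 3} = {(n,2), (n,3)}
  {n, o} × {2} = {(n,2), (o,2)}
  {n, o} × {3} = {(n,3), (o,3)}
  {o} × {1, 2} = {(o,1), (o,2)}
  {o} × {2, 3} = {(o,2), (o,3)}
  {o, p} × {2} = {(o,2), (p,2)}
  {o, p} × {3} = {(o,3), (p,3)}
  {n} × {1, 2, 3} = {(n,1), (n,2), (n,3)}
  {n, o, p} × {2} = {(n,2), (o,2), (p,2)}
  {n, o, p} × {3} = {(n,3), (o,3), (p,3)}
  {o} × {1, 2, 3} = {(o,1), (o,2), (o,3)}
  {n, o} × {1, 2} = {(n,1), (n,2), (o,1), (o,2)}
  {n, o} × {2, 3} = {(n,2), (n,3), (o,2), (o,3)}
  {o, p} × {1, 2} = {(o,1), (o,2), (p,1), (p,2)}
  {o, p} × {2, 3} = {(o,2), (o,3), (p,2), (p,3)}
  {n, o} × {1, 2, 3} = {(n,1), (n,2), (n,3), (o,1), (o,2), (o,3)}
  {n, o, p} × {1, 2} = {(n,1), (n,2), (o,1), (o,2), (p,1), (p,2)}
  {n, o, p} × {2, 3} = {(n,2), (n,3), (o,2), (o,3), (p,2), (p,3)}
  {o, p} × {1, 2, 3} = {(o,1), (o,2), (o,3), (p,1), (p,2), (p,3)}
  {n, o, p} × {1, 2, 3} = {(n,1), (n,2), (n,3), (o,1), (o,2), (o,3), (p,1), (p,2), (p,3)}
These 26 distinct sets form the basis B.
Close under arbitrary unions to get τ_{X×Y}; counting gives |τ_{X×Y}| = 108.
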